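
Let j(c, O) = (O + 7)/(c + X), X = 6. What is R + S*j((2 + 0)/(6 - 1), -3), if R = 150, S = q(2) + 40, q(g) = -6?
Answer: 685/4 ≈ 171.25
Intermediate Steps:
S = 34 (S = -6 + 40 = 34)
j(c, O) = (7 + O)/(6 + c) (j(c, O) = (O + 7)/(c + 6) = (7 + O)/(6 + c))
R + S*j((2 + 0)/(6 - 1), -3) = 150 + 34*((7 - 3)/(6 + (2 + 0)/(6 - 1))) = 150 + 34*(4/(6 + 2/5)) = 150 + 34*(4/(6 + 2*(⅕))) = 150 + 34*(4/(6 + ⅖)) = 150 + 34*(4/(32/5)) = 150 + 34*((5/32)*4) = 150 + 34*(5/8) = 150 + 85/4 = 685/4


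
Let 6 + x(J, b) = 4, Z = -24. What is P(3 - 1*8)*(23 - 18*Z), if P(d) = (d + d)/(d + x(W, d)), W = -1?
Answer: 650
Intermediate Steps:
x(J, b) = -2 (x(J, b) = -6 + 4 = -2)
P(d) = 2*d/(-2 + d) (P(d) = (d + d)/(d - 2) = (2*d)/(-2 + d) = 2*d/(-2 + d))
P(3 - 1*8)*(23 - 18*Z) = (2*(3 - 1*8)/(-2 + (3 - 1*8)))*(23 - 18*(-24)) = (2*(3 - 8)/(-2 + (3 - 8)))*(23 + 432) = (2*(-5)/(-2 - 5))*455 = (2*(-5)/(-7))*455 = (2*(-5)*(-1/7))*455 = (10/7)*455 = 650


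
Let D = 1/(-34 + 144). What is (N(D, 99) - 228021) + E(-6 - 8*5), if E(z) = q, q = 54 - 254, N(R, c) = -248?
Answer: -228469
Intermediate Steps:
D = 1/110 ≈ 0.0090909
q = -200
E(z) = -200
(N(D, 99) - 228021) + E(-6 - 8*5) = (-248 - 228021) - 200 = -228269 - 200 = -228469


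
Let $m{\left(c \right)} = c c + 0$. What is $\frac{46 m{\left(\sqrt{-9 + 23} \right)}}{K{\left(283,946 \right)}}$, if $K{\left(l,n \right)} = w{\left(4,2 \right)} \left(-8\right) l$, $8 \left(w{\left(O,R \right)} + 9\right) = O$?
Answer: $\frac{161}{4811} \approx 0.033465$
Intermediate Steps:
$w{\left(O,R \right)} = -9 + \frac{O}{8}$
$K{\left(l,n \right)} = 68 l$ ($K{\left(l,n \right)} = \left(-9 + \frac{1}{8} \cdot 4\right) \left(-8\right) l = \left(-9 + \frac{1}{2}\right) \left(-8\right) l = \left(- \frac{17}{2}\right) \left(-8\right) l = 68 l$)
$m{\left(c \right)} = c^{2}$ ($m{\left(c \right)} = c^{2} + 0 = c^{2}$)
$\frac{46 m{\left(\sqrt{-9 + 23} \right)}}{K{\left(283,946 \right)}} = \frac{46 \left(\sqrt{-9 + 23}\right)^{2}}{68 \cdot 283} = \frac{46 \left(\sqrt{14}\right)^{2}}{19244} = 46 \cdot 14 \cdot \frac{1}{19244} = 644 \cdot \frac{1}{19244} = \frac{161}{4811}$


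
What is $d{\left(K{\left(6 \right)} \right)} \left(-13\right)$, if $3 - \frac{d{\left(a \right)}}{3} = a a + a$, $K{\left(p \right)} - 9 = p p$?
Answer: $80613$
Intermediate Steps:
$K{\left(p \right)} = 9 + p^{2}$ ($K{\left(p \right)} = 9 + p p = 9 + p^{2}$)
$d{\left(a \right)} = 9 - 3 a - 3 a^{2}$ ($d{\left(a \right)} = 9 - 3 \left(a a + a\right) = 9 - 3 \left(a^{2} + a\right) = 9 - 3 \left(a + a^{2}\right) = 9 - \left(3 a + 3 a^{2}\right) = 9 - 3 a - 3 a^{2}$)
$d{\left(K{\left(6 \right)} \right)} \left(-13\right) = \left(9 - 3 \left(9 + 6^{2}\right) - 3 \left(9 + 6^{2}\right)^{2}\right) \left(-13\right) = \left(9 - 3 \left(9 + 36\right) - 3 \left(9 + 36\right)^{2}\right) \left(-13\right) = \left(9 - 135 - 3 \cdot 45^{2}\right) \left(-13\right) = \left(9 - 135 - 6075\right) \left(-13\right) = \left(-6201\right) \left(-13\right) = 80613$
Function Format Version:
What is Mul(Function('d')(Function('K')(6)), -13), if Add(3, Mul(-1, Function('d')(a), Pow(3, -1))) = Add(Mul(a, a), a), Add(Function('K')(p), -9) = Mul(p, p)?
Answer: 80613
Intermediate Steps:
Function('K')(p) = Add(9, Pow(p, 2)) (Function('K')(p) = Add(9, Mul(p, p)) = Add(9, Pow(p, 2)))
Function('d')(a) = Add(9, Mul(-3, a), Mul(-3, Pow(a, 2))) (Function('d')(a) = Add(9, Mul(-3, Add(Mul(a, a), a))) = Add(9, Mul(-3, Add(Pow(a, 2), a))) = Add(9, Mul(-3, Add(a, Pow(a, 2)))) = Add(9, Add(Mul(-3, a), Mul(-3, Pow(a, 2)))) = Add(9, Mul(-3, a), Mul(-3, Pow(a, 2))))
Mul(Function('d')(Function('K')(6)), -13) = Mul(Add(9, Mul(-3, Add(9, Pow(6, 2))), Mul(-3, Pow(Add(9, Pow(6, 2)), 2))), -13) = Mul(Add(9, Mul(-3, Add(9, 36)), Mul(-3, Pow(Add(9, 36), 2))), -13) = Mul(Add(9, Mul(-3, 45), Mul(-3, Pow(45, 2))), -13) = Mul(Add(9, -135, Mul(-3, 2025)), -13) = Mul(Add(9, -135, -6075), -13) = Mul(-6201, -13) = 80613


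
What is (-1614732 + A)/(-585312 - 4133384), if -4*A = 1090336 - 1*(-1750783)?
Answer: 9300047/18874784 ≈ 0.49272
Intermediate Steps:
A = -2841119/4 (A = -(1090336 - 1*(-1750783))/4 = -(1090336 + 1750783)/4 = -¼*2841119 = -2841119/4 ≈ -7.1028e+5)
(-1614732 + A)/(-585312 - 4133384) = (-1614732 - 2841119/4)/(-585312 - 4133384) = -9300047/4/(-4718696) = -9300047/4*(-1/4718696) = 9300047/18874784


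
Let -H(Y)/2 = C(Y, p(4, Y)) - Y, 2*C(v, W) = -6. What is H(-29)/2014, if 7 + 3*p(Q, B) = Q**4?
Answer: -26/1007 ≈ -0.025819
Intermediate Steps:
p(Q, B) = -7/3 + Q**4/3
C(v, W) = -3 (C(v, W) = (1/2)*(-6) = -3)
H(Y) = 6 + 2*Y (H(Y) = -2*(-3 - Y) = 6 + 2*Y)
H(-29)/2014 = (6 + 2*(-29))/2014 = (6 - 58)*(1/2014) = -52*1/2014 = -26/1007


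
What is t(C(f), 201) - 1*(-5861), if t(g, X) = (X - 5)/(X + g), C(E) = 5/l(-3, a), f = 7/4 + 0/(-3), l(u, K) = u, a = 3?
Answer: 1752733/299 ≈ 5862.0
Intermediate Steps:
f = 7/4 (f = 7*(1/4) + 0*(-1/3) = 7/4 + 0 = 7/4 ≈ 1.7500)
C(E) = -5/3 (C(E) = 5/(-3) = 5*(-1/3) = -5/3)
t(g, X) = (-5 + X)/(X + g)
t(C(f), 201) - 1*(-5861) = (-5 + 201)/(201 - 5/3) - 1*(-5861) = 196/(598/3) + 5861 = (3/598)*196 + 5861 = 294/299 + 5861 = 1752733/299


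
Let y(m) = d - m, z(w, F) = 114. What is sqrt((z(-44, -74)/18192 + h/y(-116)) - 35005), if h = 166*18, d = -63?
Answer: I*sqrt(225621316177118)/80348 ≈ 186.95*I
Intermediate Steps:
y(m) = -63 - m
h = 2988
sqrt((z(-44, -74)/18192 + h/y(-116)) - 35005) = sqrt((114/18192 + 2988/(-63 - 1*(-116))) - 35005) = sqrt((114*(1/18192) + 2988/(-63 + 116)) - 35005) = sqrt((19/3032 + 2988/53) - 35005) = sqrt(9060623/160696 - 35005) = sqrt(-5616102857/160696) = I*sqrt(225621316177118)/80348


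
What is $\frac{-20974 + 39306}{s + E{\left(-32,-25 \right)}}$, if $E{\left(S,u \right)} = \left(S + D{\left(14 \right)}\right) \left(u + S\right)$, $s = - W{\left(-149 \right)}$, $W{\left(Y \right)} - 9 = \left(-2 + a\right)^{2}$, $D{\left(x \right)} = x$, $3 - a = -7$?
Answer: $\frac{18332}{953} \approx 19.236$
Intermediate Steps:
$a = 10$ ($a = 3 - -7 = 3 + 7 = 10$)
$W{\left(Y \right)} = 73$ ($W{\left(Y \right)} = 9 + \left(-2 + 10\right)^{2} = 9 + 8^{2} = 9 + 64 = 73$)
$s = -73$ ($s = \left(-1\right) 73 = -73$)
$E{\left(S,u \right)} = \left(14 + S\right) \left(S + u\right)$ ($E{\left(S,u \right)} = \left(S + 14\right) \left(u + S\right) = \left(14 + S\right) \left(S + u\right)$)
$\frac{-20974 + 39306}{s + E{\left(-32,-25 \right)}} = \frac{-20974 + 39306}{-73 + \left(\left(-32\right)^{2} + 14 \left(-32\right) + 14 \left(-25\right) - -800\right)} = \frac{18332}{-73 + \left(1024 - 448 - 350 + 800\right)} = \frac{18332}{-73 + 1026} = \frac{18332}{953}$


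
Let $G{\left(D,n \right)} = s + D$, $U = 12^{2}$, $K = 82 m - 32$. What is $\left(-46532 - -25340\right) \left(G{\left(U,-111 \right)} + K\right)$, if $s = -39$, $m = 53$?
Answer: $-93647448$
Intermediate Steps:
$K = 4314$ ($K = 82 \cdot 53 - 32 = 4346 - 32 = 4314$)
$U = 144$
$G{\left(D,n \right)} = -39 + D$
$\left(-46532 - -25340\right) \left(G{\left(U,-111 \right)} + K\right) = \left(-46532 - -25340\right) \left(\left(-39 + 144\right) + 4314\right) = \left(-46532 + 25340\right) \left(105 + 4314\right) = \left(-21192\right) 4419 = -93647448$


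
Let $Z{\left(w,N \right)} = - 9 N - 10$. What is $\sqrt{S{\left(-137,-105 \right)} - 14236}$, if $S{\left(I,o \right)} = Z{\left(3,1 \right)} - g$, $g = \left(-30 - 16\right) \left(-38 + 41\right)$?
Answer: $i \sqrt{14117} \approx 118.81 i$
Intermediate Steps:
$Z{\left(w,N \right)} = -10 - 9 N$
$g = -138$ ($g = \left(-46\right) 3 = -138$)
$S{\left(I,o \right)} = 119$ ($S{\left(I,o \right)} = \left(-10 - 9\right) - -138 = \left(-10 - 9\right) + 138 = -19 + 138 = 119$)
$\sqrt{S{\left(-137,-105 \right)} - 14236} = \sqrt{119 - 14236} = \sqrt{-14117} = i \sqrt{14117}$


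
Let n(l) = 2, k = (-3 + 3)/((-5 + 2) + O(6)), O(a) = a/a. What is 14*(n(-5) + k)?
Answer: 28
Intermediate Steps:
O(a) = 1
k = 0 (k = (-3 + 3)/((-5 + 2) + 1) = 0/(-3 + 1) = 0/(-2) = 0*(-½) = 0)
14*(n(-5) + k) = 14*(2 + 0) = 14*2 = 28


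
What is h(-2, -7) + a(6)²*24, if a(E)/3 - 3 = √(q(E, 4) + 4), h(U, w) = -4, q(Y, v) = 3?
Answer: 3452 + 1296*√7 ≈ 6880.9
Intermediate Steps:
a(E) = 9 + 3*√7 (a(E) = 9 + 3*√(3 + 4) = 9 + 3*√7)
h(-2, -7) + a(6)²*24 = -4 + (9 + 3*√7)²*24 = -4 + 24*(9 + 3*√7)²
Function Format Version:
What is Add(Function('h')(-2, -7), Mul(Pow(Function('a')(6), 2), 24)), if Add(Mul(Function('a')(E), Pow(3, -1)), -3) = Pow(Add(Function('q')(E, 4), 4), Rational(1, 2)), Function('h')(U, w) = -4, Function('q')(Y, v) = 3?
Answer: Add(3452, Mul(1296, Pow(7, Rational(1, 2)))) ≈ 6880.9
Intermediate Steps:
Function('a')(E) = Add(9, Mul(3, Pow(7, Rational(1, 2)))) (Function('a')(E) = Add(9, Mul(3, Pow(Add(3, 4), Rational(1, 2)))) = Add(9, Mul(3, Pow(7, Rational(1, 2)))))
Add(Function('h')(-2, -7), Mul(Pow(Function('a')(6), 2), 24)) = Add(-4, Mul(Pow(Add(9, Mul(3, Pow(7, Rational(1, 2)))), 2), 24)) = Add(-4, Mul(24, Pow(Add(9, Mul(3, Pow(7, Rational(1, 2)))), 2)))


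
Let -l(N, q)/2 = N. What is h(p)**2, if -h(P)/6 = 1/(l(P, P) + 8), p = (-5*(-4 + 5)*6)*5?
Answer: 9/23716 ≈ 0.00037949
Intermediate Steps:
l(N, q) = -2*N
p = -150 (p = (-5*1*6)*5 = -5*6*5 = -30*5 = -150)
h(P) = -6/(8 - 2*P) (h(P) = -6/(-2*P + 8) = -6/(8 - 2*P))
h(p)**2 = (3/(-4 - 150))**2 = (3/(-154))**2 = (3*(-1/154))**2 = (-3/154)**2 = 9/23716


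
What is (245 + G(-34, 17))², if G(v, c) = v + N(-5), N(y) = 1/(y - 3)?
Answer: 2845969/64 ≈ 44468.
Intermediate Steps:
N(y) = 1/(-3 + y)
G(v, c) = -⅛ + v (G(v, c) = v + 1/(-3 - 5) = v + 1/(-8) = v - ⅛ = -⅛ + v)
(245 + G(-34, 17))² = (245 + (-⅛ - 34))² = (245 - 273/8)² = (1687/8)² = 2845969/64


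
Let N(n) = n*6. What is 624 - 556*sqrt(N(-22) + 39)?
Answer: 624 - 556*I*sqrt(93) ≈ 624.0 - 5361.9*I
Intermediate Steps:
N(n) = 6*n
624 - 556*sqrt(N(-22) + 39) = 624 - 556*sqrt(6*(-22) + 39) = 624 - 556*sqrt(-132 + 39) = 624 - 556*I*sqrt(93)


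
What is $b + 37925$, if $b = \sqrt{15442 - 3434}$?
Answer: $37925 + 2 \sqrt{3002} \approx 38035.0$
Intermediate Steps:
$b = 2 \sqrt{3002}$ ($b = \sqrt{12008} = 2 \sqrt{3002} \approx 109.58$)
$b + 37925 = 2 \sqrt{3002} + 37925 = 37925 + 2 \sqrt{3002}$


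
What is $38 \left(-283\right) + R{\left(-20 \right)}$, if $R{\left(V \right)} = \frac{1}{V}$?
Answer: $- \frac{215081}{20} \approx -10754.0$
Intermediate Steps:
$38 \left(-283\right) + R{\left(-20 \right)} = 38 \left(-283\right) + \frac{1}{-20} = -10754 - \frac{1}{20} = - \frac{215081}{20}$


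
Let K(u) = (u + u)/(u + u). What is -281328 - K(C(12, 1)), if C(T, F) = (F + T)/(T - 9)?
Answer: -281329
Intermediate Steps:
C(T, F) = (F + T)/(-9 + T)
K(u) = 1 (K(u) = (2*u)/((2*u)) = (2*u)*(1/(2*u)) = 1)
-281328 - K(C(12, 1)) = -281328 - 1*1 = -281328 - 1 = -281329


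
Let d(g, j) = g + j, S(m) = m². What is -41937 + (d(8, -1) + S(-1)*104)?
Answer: -41826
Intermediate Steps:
-41937 + (d(8, -1) + S(-1)*104) = -41937 + ((8 - 1) + (-1)²*104) = -41937 + (7 + 1*104) = -41937 + (7 + 104) = -41937 + 111 = -41826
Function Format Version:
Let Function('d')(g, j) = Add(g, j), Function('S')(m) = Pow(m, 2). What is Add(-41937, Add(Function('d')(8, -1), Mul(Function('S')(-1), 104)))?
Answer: -41826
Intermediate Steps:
Add(-41937, Add(Function('d')(8, -1), Mul(Function('S')(-1), 104))) = Add(-41937, Add(Add(8, -1), Mul(Pow(-1, 2), 104))) = Add(-41937, Add(7, Mul(1, 104))) = Add(-41937, Add(7, 104)) = Add(-41937, 111) = -41826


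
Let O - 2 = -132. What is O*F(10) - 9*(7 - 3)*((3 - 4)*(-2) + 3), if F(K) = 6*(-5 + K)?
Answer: -4080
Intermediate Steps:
F(K) = -30 + 6*K
O = -130 (O = 2 - 132 = -130)
O*F(10) - 9*(7 - 3)*((3 - 4)*(-2) + 3) = -130*(-30 + 6*10) - 9*(7 - 3)*((3 - 4)*(-2) + 3) = -130*(-30 + 60) - 36*(-1*(-2) + 3) = -130*30 - 36*(2 + 3) = -3900 - 36*5 = -3900 - 9*20 = -3900 - 180 = -4080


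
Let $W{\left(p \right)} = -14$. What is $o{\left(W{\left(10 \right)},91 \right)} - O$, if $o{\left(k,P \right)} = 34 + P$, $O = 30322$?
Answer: $-30197$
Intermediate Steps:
$o{\left(W{\left(10 \right)},91 \right)} - O = \left(34 + 91\right) - 30322 = 125 - 30322 = -30197$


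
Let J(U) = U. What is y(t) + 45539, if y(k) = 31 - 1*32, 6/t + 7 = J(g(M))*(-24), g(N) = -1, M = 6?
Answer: 45538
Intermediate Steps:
t = 6/17 (t = 6/(-7 - 1*(-24)) = 6/(-7 + 24) = 6/17 ≈ 0.35294)
y(k) = -1 (y(k) = 31 - 32 = -1)
y(t) + 45539 = -1 + 45539 = 45538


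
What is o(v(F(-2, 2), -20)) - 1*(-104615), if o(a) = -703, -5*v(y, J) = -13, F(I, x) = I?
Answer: 103912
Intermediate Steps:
v(y, J) = 13/5 (v(y, J) = -1/5*(-13) = 13/5)
o(v(F(-2, 2), -20)) - 1*(-104615) = -703 - 1*(-104615) = -703 + 104615 = 103912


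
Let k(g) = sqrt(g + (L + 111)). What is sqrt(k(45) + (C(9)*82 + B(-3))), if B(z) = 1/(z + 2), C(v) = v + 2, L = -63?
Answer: sqrt(901 + sqrt(93)) ≈ 30.177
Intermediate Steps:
C(v) = 2 + v
k(g) = sqrt(48 + g) (k(g) = sqrt(g + (-63 + 111)) = sqrt(g + 48) = sqrt(48 + g))
B(z) = 1/(2 + z)
sqrt(k(45) + (C(9)*82 + B(-3))) = sqrt(sqrt(48 + 45) + ((2 + 9)*82 + 1/(2 - 3))) = sqrt(sqrt(93) + (11*82 + 1/(-1))) = sqrt(sqrt(93) + (902 - 1)) = sqrt(sqrt(93) + 901) = sqrt(901 + sqrt(93))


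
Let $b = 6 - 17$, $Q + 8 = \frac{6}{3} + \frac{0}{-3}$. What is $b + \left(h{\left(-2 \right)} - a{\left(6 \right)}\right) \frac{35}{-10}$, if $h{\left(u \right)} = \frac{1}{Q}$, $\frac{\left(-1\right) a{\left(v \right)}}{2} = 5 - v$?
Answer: $- \frac{41}{12} \approx -3.4167$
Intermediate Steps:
$Q = -6$ ($Q = -8 + \left(\frac{6}{3} + \frac{0}{-3}\right) = -8 + \left(6 \cdot \frac{1}{3} + 0 \left(- \frac{1}{3}\right)\right) = -8 + \left(2 + 0\right) = -8 + 2 = -6$)
$a{\left(v \right)} = -10 + 2 v$ ($a{\left(v \right)} = - 2 \left(5 - v\right) = -10 + 2 v$)
$b = -11$ ($b = 6 - 17 = -11$)
$h{\left(u \right)} = - \frac{1}{6}$ ($h{\left(u \right)} = \frac{1}{-6} = - \frac{1}{6}$)
$b + \left(h{\left(-2 \right)} - a{\left(6 \right)}\right) \frac{35}{-10} = -11 + \left(- \frac{1}{6} - \left(-10 + 2 \cdot 6\right)\right) \frac{35}{-10} = -11 + \left(- \frac{1}{6} - \left(-10 + 12\right)\right) 35 \left(- \frac{1}{10}\right) = -11 + \left(- \frac{1}{6} - 2\right) \left(- \frac{7}{2}\right) = -11 - - \frac{91}{12} = -11 + \frac{91}{12} = - \frac{41}{12}$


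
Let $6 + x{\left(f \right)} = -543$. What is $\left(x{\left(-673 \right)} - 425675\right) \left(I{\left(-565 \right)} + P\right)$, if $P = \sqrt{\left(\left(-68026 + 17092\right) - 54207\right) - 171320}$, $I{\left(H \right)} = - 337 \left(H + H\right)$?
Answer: $-162310361440 - 426224 i \sqrt{276461} \approx -1.6231 \cdot 10^{11} - 2.2411 \cdot 10^{8} i$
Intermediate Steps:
$x{\left(f \right)} = -549$ ($x{\left(f \right)} = -6 - 543 = -549$)
$I{\left(H \right)} = - 674 H$ ($I{\left(H \right)} = - 337 \cdot 2 H = - 674 H$)
$P = i \sqrt{276461}$ ($P = \sqrt{\left(-50934 - 54207\right) - 171320} = \sqrt{-105141 - 171320} = \sqrt{-276461} = i \sqrt{276461} \approx 525.8 i$)
$\left(x{\left(-673 \right)} - 425675\right) \left(I{\left(-565 \right)} + P\right) = \left(-549 - 425675\right) \left(\left(-674\right) \left(-565\right) + i \sqrt{276461}\right) = - 426224 \left(380810 + i \sqrt{276461}\right) = -162310361440 - 426224 i \sqrt{276461}$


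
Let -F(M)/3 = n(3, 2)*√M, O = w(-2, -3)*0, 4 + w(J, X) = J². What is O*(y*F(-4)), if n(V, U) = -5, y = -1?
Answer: 0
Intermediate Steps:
w(J, X) = -4 + J²
O = 0 (O = (-4 + (-2)²)*0 = (-4 + 4)*0 = 0*0 = 0)
F(M) = 15*√M (F(M) = -(-15)*√M = 15*√M)
O*(y*F(-4)) = 0*(-15*√(-4)) = 0*(-15*2*I) = 0*(-30*I) = 0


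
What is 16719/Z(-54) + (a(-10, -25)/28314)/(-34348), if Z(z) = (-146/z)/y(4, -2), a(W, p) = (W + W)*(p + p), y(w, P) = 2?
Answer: 109753089056209/8874329607 ≈ 12367.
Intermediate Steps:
a(W, p) = 4*W*p (a(W, p) = (2*W)*(2*p) = 4*W*p)
Z(z) = -73/z (Z(z) = -146/z/2 = -146/z*(1/2) = -73/z)
16719/Z(-54) + (a(-10, -25)/28314)/(-34348) = 16719/((-73/(-54))) + ((4*(-10)*(-25))/28314)/(-34348) = 16719/((-73*(-1/54))) + (1000*(1/28314))*(-1/34348) = 16719/(73/54) + (500/14157)*(-1/34348) = 16719*(54/73) - 125/121566159 = 902826/73 - 125/121566159 = 109753089056209/8874329607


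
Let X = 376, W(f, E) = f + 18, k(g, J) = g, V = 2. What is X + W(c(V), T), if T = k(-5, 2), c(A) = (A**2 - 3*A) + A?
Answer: 394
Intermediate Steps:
c(A) = A**2 - 2*A
T = -5
W(f, E) = 18 + f
X + W(c(V), T) = 376 + (18 + 2*(-2 + 2)) = 376 + (18 + 2*0) = 376 + (18 + 0) = 376 + 18 = 394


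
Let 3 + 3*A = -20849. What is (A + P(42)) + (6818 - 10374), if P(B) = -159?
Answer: -31997/3 ≈ -10666.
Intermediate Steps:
A = -20852/3 (A = -1 + (⅓)*(-20849) = -1 - 20849/3 = -20852/3 ≈ -6950.7)
(A + P(42)) + (6818 - 10374) = (-20852/3 - 159) + (6818 - 10374) = -21329/3 - 3556 = -31997/3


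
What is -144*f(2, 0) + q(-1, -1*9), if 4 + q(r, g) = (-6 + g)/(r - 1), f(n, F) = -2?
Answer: 583/2 ≈ 291.50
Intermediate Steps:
q(r, g) = -4 + (-6 + g)/(-1 + r) (q(r, g) = -4 + (-6 + g)/(r - 1) = -4 + (-6 + g)/(-1 + r))
-144*f(2, 0) + q(-1, -1*9) = -144*(-2) + (-2 - 1*9 - 4*(-1))/(-1 - 1) = 288 + (-2 - 9 + 4)/(-2) = 288 - 1/2*(-7) = 288 + 7/2 = 583/2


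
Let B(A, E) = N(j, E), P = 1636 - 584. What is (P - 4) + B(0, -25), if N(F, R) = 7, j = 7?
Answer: 1055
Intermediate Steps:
P = 1052
B(A, E) = 7
(P - 4) + B(0, -25) = (1052 - 4) + 7 = 1048 + 7 = 1055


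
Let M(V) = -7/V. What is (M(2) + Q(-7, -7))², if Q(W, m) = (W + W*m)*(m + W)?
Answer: 1399489/4 ≈ 3.4987e+5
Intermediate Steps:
Q(W, m) = (W + m)*(W + W*m) (Q(W, m) = (W + W*m)*(W + m) = (W + m)*(W + W*m))
(M(2) + Q(-7, -7))² = (-7/2 - 7*(-7 - 7 + (-7)² - 7*(-7)))² = (-7*½ - 7*(-7 - 7 + 49 + 49))² = (-7/2 - 7*84)² = (-7/2 - 588)² = (-1183/2)² = 1399489/4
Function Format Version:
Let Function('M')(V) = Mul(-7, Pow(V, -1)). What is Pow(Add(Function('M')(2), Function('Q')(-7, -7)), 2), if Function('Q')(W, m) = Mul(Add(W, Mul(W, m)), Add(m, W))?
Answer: Rational(1399489, 4) ≈ 3.4987e+5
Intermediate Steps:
Function('Q')(W, m) = Mul(Add(W, m), Add(W, Mul(W, m))) (Function('Q')(W, m) = Mul(Add(W, Mul(W, m)), Add(W, m)) = Mul(Add(W, m), Add(W, Mul(W, m))))
Pow(Add(Function('M')(2), Function('Q')(-7, -7)), 2) = Pow(Add(Mul(-7, Pow(2, -1)), Mul(-7, Add(-7, -7, Pow(-7, 2), Mul(-7, -7)))), 2) = Pow(Add(Mul(-7, Rational(1, 2)), Mul(-7, Add(-7, -7, 49, 49))), 2) = Pow(Add(Rational(-7, 2), Mul(-7, 84)), 2) = Pow(Add(Rational(-7, 2), -588), 2) = Pow(Rational(-1183, 2), 2) = Rational(1399489, 4)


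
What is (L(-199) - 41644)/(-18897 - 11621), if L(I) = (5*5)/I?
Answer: 8287181/6073082 ≈ 1.3646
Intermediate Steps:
L(I) = 25/I
(L(-199) - 41644)/(-18897 - 11621) = (25/(-199) - 41644)/(-18897 - 11621) = (25*(-1/199) - 41644)/(-30518) = (-25/199 - 41644)*(-1/30518) = -8287181/199*(-1/30518) = 8287181/6073082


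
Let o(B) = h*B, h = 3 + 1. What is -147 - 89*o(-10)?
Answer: 3413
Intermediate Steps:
h = 4
o(B) = 4*B
-147 - 89*o(-10) = -147 - 356*(-10) = -147 - 89*(-40) = -147 + 3560 = 3413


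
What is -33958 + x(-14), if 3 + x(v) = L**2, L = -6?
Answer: -33925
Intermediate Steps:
x(v) = 33 (x(v) = -3 + (-6)**2 = -3 + 36 = 33)
-33958 + x(-14) = -33958 + 33 = -33925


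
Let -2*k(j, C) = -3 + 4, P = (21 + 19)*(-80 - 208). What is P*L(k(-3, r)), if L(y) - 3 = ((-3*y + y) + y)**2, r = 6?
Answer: -37440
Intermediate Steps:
P = -11520 (P = 40*(-288) = -11520)
k(j, C) = -1/2 (k(j, C) = -(-3 + 4)/2 = -1/2*1 = -1/2)
L(y) = 3 + y**2 (L(y) = 3 + ((-3*y + y) + y)**2 = 3 + (-2*y + y)**2 = 3 + (-y)**2 = 3 + y**2)
P*L(k(-3, r)) = -11520*(3 + (-1/2)**2) = -11520*(3 + 1/4) = -11520*13/4 = -37440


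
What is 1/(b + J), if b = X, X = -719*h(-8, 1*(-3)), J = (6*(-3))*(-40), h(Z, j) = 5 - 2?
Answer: -1/1437 ≈ -0.00069589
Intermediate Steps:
h(Z, j) = 3
J = 720 (J = -18*(-40) = 720)
X = -2157 (X = -719*3 = -2157)
b = -2157
1/(b + J) = 1/(-2157 + 720) = 1/(-1437) = -1/1437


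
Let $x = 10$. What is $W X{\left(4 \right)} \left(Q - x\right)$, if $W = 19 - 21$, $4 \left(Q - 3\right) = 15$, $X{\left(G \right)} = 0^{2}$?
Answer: $0$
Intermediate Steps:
$X{\left(G \right)} = 0$
$Q = \frac{27}{4}$ ($Q = 3 + \frac{1}{4} \cdot 15 = 3 + \frac{15}{4} = \frac{27}{4} \approx 6.75$)
$W = -2$ ($W = 19 - 21 = -2$)
$W X{\left(4 \right)} \left(Q - x\right) = \left(-2\right) 0 \left(\frac{27}{4} - 10\right) = 0 \left(\frac{27}{4} - 10\right) = 0 \left(- \frac{13}{4}\right) = 0$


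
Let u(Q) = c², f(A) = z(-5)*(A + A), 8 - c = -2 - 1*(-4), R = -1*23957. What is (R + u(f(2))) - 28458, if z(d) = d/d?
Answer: -52379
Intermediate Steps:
R = -23957
z(d) = 1
c = 6 (c = 8 - (-2 - 1*(-4)) = 8 - (-2 + 4) = 8 - 1*2 = 8 - 2 = 6)
f(A) = 2*A (f(A) = 1*(A + A) = 1*(2*A) = 2*A)
u(Q) = 36 (u(Q) = 6² = 36)
(R + u(f(2))) - 28458 = (-23957 + 36) - 28458 = -23921 - 28458 = -52379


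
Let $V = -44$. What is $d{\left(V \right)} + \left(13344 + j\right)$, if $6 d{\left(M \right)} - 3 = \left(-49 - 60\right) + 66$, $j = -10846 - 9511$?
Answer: $- \frac{21059}{3} \approx -7019.7$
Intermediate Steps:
$j = -20357$
$d{\left(M \right)} = - \frac{20}{3}$ ($d{\left(M \right)} = \frac{1}{2} + \frac{\left(-49 - 60\right) + 66}{6} = \frac{1}{2} + \frac{-109 + 66}{6} = \frac{1}{2} + \frac{1}{6} \left(-43\right) = \frac{1}{2} - \frac{43}{6} = - \frac{20}{3}$)
$d{\left(V \right)} + \left(13344 + j\right) = - \frac{20}{3} + \left(13344 - 20357\right) = - \frac{20}{3} - 7013 = - \frac{21059}{3}$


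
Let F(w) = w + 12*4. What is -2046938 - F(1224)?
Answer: -2048210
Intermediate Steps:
F(w) = 48 + w (F(w) = w + 48 = 48 + w)
-2046938 - F(1224) = -2046938 - (48 + 1224) = -2046938 - 1*1272 = -2046938 - 1272 = -2048210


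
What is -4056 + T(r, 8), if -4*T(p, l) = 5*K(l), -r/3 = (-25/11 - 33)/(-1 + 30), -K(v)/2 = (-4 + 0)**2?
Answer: -4016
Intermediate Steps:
K(v) = -32 (K(v) = -2*(-4 + 0)**2 = -2*(-4)**2 = -2*16 = -32)
r = 1164/319 (r = -3*(-25/11 - 33)/(-1 + 30) = -3*(-25*1/11 - 33)/29 = -3*(-25/11 - 33)/29 = -(-1164)/(11*29) = -3*(-388/319) = 1164/319 ≈ 3.6489)
T(p, l) = 40 (T(p, l) = -5*(-32)/4 = -1/4*(-160) = 40)
-4056 + T(r, 8) = -4056 + 40 = -4016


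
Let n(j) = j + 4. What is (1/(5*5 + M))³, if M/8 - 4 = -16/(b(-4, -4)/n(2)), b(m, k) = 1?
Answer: -1/359425431 ≈ -2.7822e-9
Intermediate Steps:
n(j) = 4 + j
M = -736 (M = 32 + 8*(-16/(1/(4 + 2))) = 32 + 8*(-16/(1/6)) = 32 + 8*(-16/(1*(⅙))) = 32 + 8*(-16/⅙) = 32 + 8*(-16*6) = 32 + 8*(-1*96) = 32 + 8*(-96) = 32 - 768 = -736)
(1/(5*5 + M))³ = (1/(5*5 - 736))³ = (1/(25 - 736))³ = (1/(-711))³ = (-1/711)³ = -1/359425431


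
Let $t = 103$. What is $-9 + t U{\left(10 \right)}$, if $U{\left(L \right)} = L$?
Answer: $1021$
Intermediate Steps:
$-9 + t U{\left(10 \right)} = -9 + 103 \cdot 10 = -9 + 1030 = 1021$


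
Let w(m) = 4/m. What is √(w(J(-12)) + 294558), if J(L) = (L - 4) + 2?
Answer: 4*√902083/7 ≈ 542.73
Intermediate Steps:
J(L) = -2 + L (J(L) = (-4 + L) + 2 = -2 + L)
√(w(J(-12)) + 294558) = √(4/(-2 - 12) + 294558) = √(4/(-14) + 294558) = √(4*(-1/14) + 294558) = √(-2/7 + 294558) = √(2061904/7) = 4*√902083/7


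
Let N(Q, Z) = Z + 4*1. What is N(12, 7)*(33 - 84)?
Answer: -561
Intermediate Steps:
N(Q, Z) = 4 + Z (N(Q, Z) = Z + 4 = 4 + Z)
N(12, 7)*(33 - 84) = (4 + 7)*(33 - 84) = 11*(-51) = -561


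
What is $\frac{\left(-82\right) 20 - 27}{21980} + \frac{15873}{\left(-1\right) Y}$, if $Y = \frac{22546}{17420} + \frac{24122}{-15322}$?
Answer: $\frac{705465533627357}{12447911420} \approx 56673.0$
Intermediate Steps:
$Y = - \frac{18688857}{66727310}$ ($Y = 22546 \cdot \frac{1}{17420} + 24122 \left(- \frac{1}{15322}\right) = \frac{11273}{8710} - \frac{12061}{7661} = - \frac{18688857}{66727310} \approx -0.28008$)
$\frac{\left(-82\right) 20 - 27}{21980} + \frac{15873}{\left(-1\right) Y} = \frac{\left(-82\right) 20 - 27}{21980} + \frac{15873}{\left(-1\right) \left(- \frac{18688857}{66727310}\right)} = \left(-1640 - 27\right) \frac{1}{21980} + \frac{15873}{\frac{18688857}{66727310}} = \left(-1667\right) \frac{1}{21980} + 15873 \cdot \frac{66727310}{18688857} = - \frac{1667}{21980} + \frac{32095836110}{566329} = \frac{705465533627357}{12447911420}$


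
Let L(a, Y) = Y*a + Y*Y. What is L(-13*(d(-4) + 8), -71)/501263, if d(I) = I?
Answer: 8733/501263 ≈ 0.017422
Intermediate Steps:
L(a, Y) = Y² + Y*a (L(a, Y) = Y*a + Y² = Y² + Y*a)
L(-13*(d(-4) + 8), -71)/501263 = -71*(-71 - 13*(-4 + 8))/501263 = -71*(-71 - 13*4)*(1/501263) = -71*(-71 - 52)*(1/501263) = -71*(-123)*(1/501263) = 8733*(1/501263) = 8733/501263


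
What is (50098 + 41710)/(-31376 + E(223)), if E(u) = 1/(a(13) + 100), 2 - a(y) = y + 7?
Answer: -7528256/2572831 ≈ -2.9261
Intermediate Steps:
a(y) = -5 - y (a(y) = 2 - (y + 7) = 2 - (7 + y) = 2 + (-7 - y) = -5 - y)
E(u) = 1/82 (E(u) = 1/((-5 - 1*13) + 100) = 1/((-5 - 13) + 100) = 1/(-18 + 100) = 1/82)
(50098 + 41710)/(-31376 + E(223)) = (50098 + 41710)/(-31376 + 1/82) = 91808/(-2572831/82) = 91808*(-82/2572831) = -7528256/2572831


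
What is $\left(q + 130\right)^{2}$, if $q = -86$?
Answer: $1936$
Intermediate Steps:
$\left(q + 130\right)^{2} = \left(-86 + 130\right)^{2} = 44^{2} = 1936$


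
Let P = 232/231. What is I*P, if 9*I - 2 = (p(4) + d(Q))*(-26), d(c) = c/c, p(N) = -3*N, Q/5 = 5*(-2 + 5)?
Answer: 7424/231 ≈ 32.139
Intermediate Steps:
Q = 75 (Q = 5*(5*(-2 + 5)) = 5*(5*3) = 5*15 = 75)
d(c) = 1
P = 232/231 (P = 232*(1/231) = 232/231 ≈ 1.0043)
I = 32 (I = 2/9 + ((-3*4 + 1)*(-26))/9 = 2/9 + ((-12 + 1)*(-26))/9 = 2/9 + (-11*(-26))/9 = 2/9 + (⅑)*286 = 2/9 + 286/9 = 32)
I*P = 32*(232/231) = 7424/231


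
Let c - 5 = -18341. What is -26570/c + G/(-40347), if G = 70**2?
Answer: 163695565/123300432 ≈ 1.3276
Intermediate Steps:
G = 4900
c = -18336 (c = 5 - 18341 = -18336)
-26570/c + G/(-40347) = -26570/(-18336) + 4900/(-40347) = -26570*(-1/18336) + 4900*(-1/40347) = 13285/9168 - 4900/40347 = 163695565/123300432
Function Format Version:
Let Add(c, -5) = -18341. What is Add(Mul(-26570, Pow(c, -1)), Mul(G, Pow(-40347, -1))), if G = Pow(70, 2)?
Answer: Rational(163695565, 123300432) ≈ 1.3276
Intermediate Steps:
G = 4900
c = -18336 (c = Add(5, -18341) = -18336)
Add(Mul(-26570, Pow(c, -1)), Mul(G, Pow(-40347, -1))) = Add(Mul(-26570, Pow(-18336, -1)), Mul(4900, Pow(-40347, -1))) = Add(Mul(-26570, Rational(-1, 18336)), Mul(4900, Rational(-1, 40347))) = Add(Rational(13285, 9168), Rational(-4900, 40347)) = Rational(163695565, 123300432)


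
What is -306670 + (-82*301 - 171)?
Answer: -331523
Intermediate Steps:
-306670 + (-82*301 - 171) = -306670 + (-24682 - 171) = -306670 - 24853 = -331523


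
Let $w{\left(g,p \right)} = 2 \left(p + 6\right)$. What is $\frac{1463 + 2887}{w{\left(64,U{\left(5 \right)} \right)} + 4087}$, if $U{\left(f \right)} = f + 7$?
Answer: $\frac{4350}{4123} \approx 1.0551$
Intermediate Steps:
$U{\left(f \right)} = 7 + f$
$w{\left(g,p \right)} = 12 + 2 p$ ($w{\left(g,p \right)} = 2 \left(6 + p\right) = 12 + 2 p$)
$\frac{1463 + 2887}{w{\left(64,U{\left(5 \right)} \right)} + 4087} = \frac{1463 + 2887}{\left(12 + 2 \left(7 + 5\right)\right) + 4087} = \frac{4350}{\left(12 + 2 \cdot 12\right) + 4087} = \frac{4350}{\left(12 + 24\right) + 4087} = \frac{4350}{36 + 4087} = \frac{4350}{4123}$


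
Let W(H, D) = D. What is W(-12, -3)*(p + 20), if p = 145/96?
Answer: -2065/32 ≈ -64.531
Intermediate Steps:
p = 145/96 (p = 145*(1/96) = 145/96 ≈ 1.5104)
W(-12, -3)*(p + 20) = -3*(145/96 + 20) = -3*2065/96 = -2065/32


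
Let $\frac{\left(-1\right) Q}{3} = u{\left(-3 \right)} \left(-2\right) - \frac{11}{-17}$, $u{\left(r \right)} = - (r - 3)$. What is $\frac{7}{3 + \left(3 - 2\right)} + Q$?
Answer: $\frac{2435}{68} \approx 35.809$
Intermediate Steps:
$u{\left(r \right)} = 3 - r$ ($u{\left(r \right)} = - (-3 + r) = 3 - r$)
$Q = \frac{579}{17}$ ($Q = - 3 \left(\left(3 - -3\right) \left(-2\right) - \frac{11}{-17}\right) = - 3 \left(\left(3 + 3\right) \left(-2\right) - - \frac{11}{17}\right) = - 3 \left(6 \left(-2\right) + \frac{11}{17}\right) = - 3 \left(-12 + \frac{11}{17}\right) = \left(-3\right) \left(- \frac{193}{17}\right) = \frac{579}{17} \approx 34.059$)
$\frac{7}{3 + \left(3 - 2\right)} + Q = \frac{7}{3 + \left(3 - 2\right)} + \frac{579}{17} = \frac{7}{3 + 1} + \frac{579}{17} = \frac{7}{4} + \frac{579}{17} = \frac{2435}{68}$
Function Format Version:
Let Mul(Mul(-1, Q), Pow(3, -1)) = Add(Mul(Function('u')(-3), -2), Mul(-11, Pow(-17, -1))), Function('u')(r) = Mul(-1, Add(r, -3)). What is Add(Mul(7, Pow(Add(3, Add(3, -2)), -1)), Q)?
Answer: Rational(2435, 68) ≈ 35.809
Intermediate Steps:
Function('u')(r) = Add(3, Mul(-1, r)) (Function('u')(r) = Mul(-1, Add(-3, r)) = Add(3, Mul(-1, r)))
Q = Rational(579, 17) (Q = Mul(-3, Add(Mul(Add(3, Mul(-1, -3)), -2), Mul(-11, Pow(-17, -1)))) = Mul(-3, Add(Mul(Add(3, 3), -2), Mul(-11, Rational(-1, 17)))) = Mul(-3, Add(Mul(6, -2), Rational(11, 17))) = Mul(-3, Add(-12, Rational(11, 17))) = Mul(-3, Rational(-193, 17)) = Rational(579, 17) ≈ 34.059)
Add(Mul(7, Pow(Add(3, Add(3, -2)), -1)), Q) = Add(Mul(7, Pow(Add(3, Add(3, -2)), -1)), Rational(579, 17)) = Add(Mul(7, Pow(Add(3, 1), -1)), Rational(579, 17)) = Add(Mul(7, Pow(4, -1)), Rational(579, 17)) = Add(Mul(7, Rational(1, 4)), Rational(579, 17)) = Add(Rational(7, 4), Rational(579, 17)) = Rational(2435, 68)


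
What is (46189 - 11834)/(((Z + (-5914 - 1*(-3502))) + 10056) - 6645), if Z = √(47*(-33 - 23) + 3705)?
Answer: 927585/26944 - 34355*√1073/996928 ≈ 33.298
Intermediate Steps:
Z = √1073 (Z = √(47*(-56) + 3705) = √(-2632 + 3705) = √1073 ≈ 32.757)
(46189 - 11834)/(((Z + (-5914 - 1*(-3502))) + 10056) - 6645) = (46189 - 11834)/(((√1073 + (-5914 - 1*(-3502))) + 10056) - 6645) = 34355/(((√1073 + (-5914 + 3502)) + 10056) - 6645) = 34355/(((√1073 - 2412) + 10056) - 6645) = 34355/(((-2412 + √1073) + 10056) - 6645) = 34355/((7644 + √1073) - 6645) = 34355/(999 + √1073)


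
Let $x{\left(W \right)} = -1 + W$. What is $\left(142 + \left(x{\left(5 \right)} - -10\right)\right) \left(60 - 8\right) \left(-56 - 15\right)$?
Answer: $-575952$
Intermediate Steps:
$\left(142 + \left(x{\left(5 \right)} - -10\right)\right) \left(60 - 8\right) \left(-56 - 15\right) = \left(142 + \left(\left(-1 + 5\right) - -10\right)\right) \left(60 - 8\right) \left(-56 - 15\right) = \left(142 + \left(4 + 10\right)\right) 52 \left(-71\right) = \left(142 + 14\right) \left(-3692\right) = 156 \left(-3692\right) = -575952$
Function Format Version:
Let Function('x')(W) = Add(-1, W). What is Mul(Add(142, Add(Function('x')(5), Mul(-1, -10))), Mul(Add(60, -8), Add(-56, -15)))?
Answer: -575952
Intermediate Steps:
Mul(Add(142, Add(Function('x')(5), Mul(-1, -10))), Mul(Add(60, -8), Add(-56, -15))) = Mul(Add(142, Add(Add(-1, 5), Mul(-1, -10))), Mul(Add(60, -8), Add(-56, -15))) = Mul(Add(142, Add(4, 10)), Mul(52, -71)) = Mul(Add(142, 14), -3692) = Mul(156, -3692) = -575952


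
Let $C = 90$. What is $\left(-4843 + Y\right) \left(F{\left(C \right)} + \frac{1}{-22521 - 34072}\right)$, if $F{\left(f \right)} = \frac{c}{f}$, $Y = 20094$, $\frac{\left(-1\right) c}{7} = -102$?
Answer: $\frac{102708652552}{848895} \approx 1.2099 \cdot 10^{5}$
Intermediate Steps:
$c = 714$ ($c = \left(-7\right) \left(-102\right) = 714$)
$F{\left(f \right)} = \frac{714}{f}$
$\left(-4843 + Y\right) \left(F{\left(C \right)} + \frac{1}{-22521 - 34072}\right) = \left(-4843 + 20094\right) \left(\frac{714}{90} + \frac{1}{-22521 - 34072}\right) = 15251 \left(714 \cdot \frac{1}{90} + \frac{1}{-56593}\right) = 15251 \left(\frac{119}{15} - \frac{1}{56593}\right) = 15251 \cdot \frac{6734552}{848895} = \frac{102708652552}{848895}$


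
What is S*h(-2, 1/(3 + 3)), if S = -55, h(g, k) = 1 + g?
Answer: 55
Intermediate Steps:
S*h(-2, 1/(3 + 3)) = -55*(1 - 2) = -55*(-1) = 55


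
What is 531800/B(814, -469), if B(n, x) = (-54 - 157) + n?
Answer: 531800/603 ≈ 881.92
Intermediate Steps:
B(n, x) = -211 + n
531800/B(814, -469) = 531800/(-211 + 814) = 531800/603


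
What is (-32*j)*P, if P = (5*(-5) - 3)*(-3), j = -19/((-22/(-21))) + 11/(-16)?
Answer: 556584/11 ≈ 50599.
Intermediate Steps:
j = -3313/176 (j = -19/((-22*(-1/21))) + 11*(-1/16) = -19/22/21 - 11/16 = -19*21/22 - 11/16 = -399/22 - 11/16 = -3313/176 ≈ -18.824)
P = 84 (P = (-25 - 3)*(-3) = -28*(-3) = 84)
(-32*j)*P = -32*(-3313/176)*84 = (6626/11)*84 = 556584/11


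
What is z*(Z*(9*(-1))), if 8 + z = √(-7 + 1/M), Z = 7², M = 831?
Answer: 3528 - 294*I*√1208274/277 ≈ 3528.0 - 1166.7*I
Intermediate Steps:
Z = 49
z = -8 + 2*I*√1208274/831 (z = -8 + √(-7 + 1/831) = -8 + √(-5816/831) = -8 + 2*I*√1208274/831 ≈ -8.0 + 2.6455*I)
z*(Z*(9*(-1))) = (-8 + 2*I*√1208274/831)*(49*(9*(-1))) = (-8 + 2*I*√1208274/831)*(49*(-9)) = (-8 + 2*I*√1208274/831)*(-441) = 3528 - 294*I*√1208274/277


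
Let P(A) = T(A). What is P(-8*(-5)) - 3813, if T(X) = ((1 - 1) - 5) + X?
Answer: -3778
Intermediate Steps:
T(X) = -5 + X (T(X) = (0 - 5) + X = -5 + X)
P(A) = -5 + A
P(-8*(-5)) - 3813 = (-5 - 8*(-5)) - 3813 = (-5 + 40) - 3813 = 35 - 3813 = -3778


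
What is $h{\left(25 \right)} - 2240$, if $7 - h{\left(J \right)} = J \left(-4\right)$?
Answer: $-2133$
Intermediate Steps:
$h{\left(J \right)} = 7 + 4 J$ ($h{\left(J \right)} = 7 - J \left(-4\right) = 7 - - 4 J = 7 + 4 J$)
$h{\left(25 \right)} - 2240 = \left(7 + 4 \cdot 25\right) - 2240 = \left(7 + 100\right) - 2240 = 107 - 2240 = -2133$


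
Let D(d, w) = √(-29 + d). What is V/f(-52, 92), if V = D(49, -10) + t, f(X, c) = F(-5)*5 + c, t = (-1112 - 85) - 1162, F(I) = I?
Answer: -2359/67 + 2*√5/67 ≈ -35.142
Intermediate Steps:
t = -2359 (t = -1197 - 1162 = -2359)
f(X, c) = -25 + c (f(X, c) = -5*5 + c = -25 + c)
V = -2359 + 2*√5 (V = √(-29 + 49) - 2359 = √20 - 2359 = 2*√5 - 2359 = -2359 + 2*√5 ≈ -2354.5)
V/f(-52, 92) = (-2359 + 2*√5)/(-25 + 92) = (-2359 + 2*√5)/67 = (-2359 + 2*√5)*(1/67) = -2359/67 + 2*√5/67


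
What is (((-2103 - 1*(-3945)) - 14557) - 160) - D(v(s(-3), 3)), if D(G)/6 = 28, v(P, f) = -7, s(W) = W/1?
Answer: -13043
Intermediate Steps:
s(W) = W (s(W) = W*1 = W)
D(G) = 168 (D(G) = 6*28 = 168)
(((-2103 - 1*(-3945)) - 14557) - 160) - D(v(s(-3), 3)) = (((-2103 - 1*(-3945)) - 14557) - 160) - 1*168 = (((-2103 + 3945) - 14557) - 160) - 168 = ((1842 - 14557) - 160) - 168 = (-12715 - 160) - 168 = -12875 - 168 = -13043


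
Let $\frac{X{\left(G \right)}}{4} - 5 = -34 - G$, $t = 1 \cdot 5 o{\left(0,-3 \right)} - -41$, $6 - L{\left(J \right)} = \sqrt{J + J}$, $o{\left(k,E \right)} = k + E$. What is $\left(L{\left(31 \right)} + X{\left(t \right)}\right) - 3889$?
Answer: $-4103 - \sqrt{62} \approx -4110.9$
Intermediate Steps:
$o{\left(k,E \right)} = E + k$
$L{\left(J \right)} = 6 - \sqrt{2} \sqrt{J}$ ($L{\left(J \right)} = 6 - \sqrt{J + J} = 6 - \sqrt{2 J} = 6 - \sqrt{2} \sqrt{J}$)
$t = 26$ ($t = 1 \cdot 5 \left(-3 + 0\right) - -41 = 5 \left(-3\right) + 41 = -15 + 41 = 26$)
$X{\left(G \right)} = -116 - 4 G$ ($X{\left(G \right)} = 20 + 4 \left(-34 - G\right) = 20 - \left(136 + 4 G\right) = -116 - 4 G$)
$\left(L{\left(31 \right)} + X{\left(t \right)}\right) - 3889 = \left(\left(6 - \sqrt{2} \sqrt{31}\right) - 220\right) - 3889 = \left(\left(6 - \sqrt{62}\right) - 220\right) - 3889 = \left(-214 - \sqrt{62}\right) - 3889 = -4103 - \sqrt{62}$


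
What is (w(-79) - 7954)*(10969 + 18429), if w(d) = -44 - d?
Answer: -232802762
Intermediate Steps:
(w(-79) - 7954)*(10969 + 18429) = ((-44 - 1*(-79)) - 7954)*(10969 + 18429) = ((-44 + 79) - 7954)*29398 = (35 - 7954)*29398 = -7919*29398 = -232802762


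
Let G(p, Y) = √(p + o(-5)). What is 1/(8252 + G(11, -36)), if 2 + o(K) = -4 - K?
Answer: 4126/34047747 - √10/68095494 ≈ 0.00012114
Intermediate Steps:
o(K) = -6 - K (o(K) = -2 + (-4 - K) = -6 - K)
G(p, Y) = √(-1 + p) (G(p, Y) = √(p + (-6 - 1*(-5))) = √(p + (-6 + 5)) = √(p - 1) = √(-1 + p))
1/(8252 + G(11, -36)) = 1/(8252 + √(-1 + 11)) = 1/(8252 + √10)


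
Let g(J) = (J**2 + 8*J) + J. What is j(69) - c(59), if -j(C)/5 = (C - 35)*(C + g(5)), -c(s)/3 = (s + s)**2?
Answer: 18142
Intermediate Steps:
g(J) = J**2 + 9*J
c(s) = -12*s**2 (c(s) = -3*(s + s)**2 = -3*4*s**2 = -12*s**2)
j(C) = -5*(-35 + C)*(70 + C) (j(C) = -5*(C - 35)*(C + 5*(9 + 5)) = -5*(-35 + C)*(C + 5*14) = -5*(-35 + C)*(C + 70) = -5*(-35 + C)*(70 + C))
j(69) - c(59) = (12250 - 175*69 - 5*69**2) - (-12)*59**2 = (12250 - 12075 - 5*4761) - (-12)*3481 = (12250 - 12075 - 23805) - 1*(-41772) = -23630 + 41772 = 18142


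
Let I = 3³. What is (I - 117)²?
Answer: 8100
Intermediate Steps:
I = 27
(I - 117)² = (27 - 117)² = (-90)² = 8100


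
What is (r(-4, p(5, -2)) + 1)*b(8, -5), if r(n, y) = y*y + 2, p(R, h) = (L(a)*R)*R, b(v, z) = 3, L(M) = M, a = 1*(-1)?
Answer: 1884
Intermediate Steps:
a = -1
p(R, h) = -R² (p(R, h) = (-R)*R = -R²)
r(n, y) = 2 + y² (r(n, y) = y² + 2 = 2 + y²)
(r(-4, p(5, -2)) + 1)*b(8, -5) = ((2 + (-1*5²)²) + 1)*3 = ((2 + (-1*25)²) + 1)*3 = ((2 + (-25)²) + 1)*3 = ((2 + 625) + 1)*3 = (627 + 1)*3 = 628*3 = 1884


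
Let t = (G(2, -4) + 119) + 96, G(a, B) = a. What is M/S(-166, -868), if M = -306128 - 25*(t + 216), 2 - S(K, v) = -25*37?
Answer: -35217/103 ≈ -341.91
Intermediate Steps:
t = 217 (t = (2 + 119) + 96 = 121 + 96 = 217)
S(K, v) = 927 (S(K, v) = 2 - (-25)*37 = 2 - 1*(-925) = 2 + 925 = 927)
M = -316953 (M = -306128 - 25*(217 + 216) = -306128 - 25*433 = -306128 - 10825 = -316953)
M/S(-166, -868) = -316953/927 = -316953*1/927 = -35217/103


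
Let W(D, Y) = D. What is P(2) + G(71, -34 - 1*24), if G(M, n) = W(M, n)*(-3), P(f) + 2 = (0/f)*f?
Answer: -215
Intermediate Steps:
P(f) = -2 (P(f) = -2 + (0/f)*f = -2 + 0*f = -2 + 0 = -2)
G(M, n) = -3*M (G(M, n) = M*(-3) = -3*M)
P(2) + G(71, -34 - 1*24) = -2 - 3*71 = -2 - 213 = -215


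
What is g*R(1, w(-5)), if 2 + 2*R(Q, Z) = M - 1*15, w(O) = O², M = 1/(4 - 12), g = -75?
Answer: 10275/16 ≈ 642.19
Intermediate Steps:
M = -⅛ (M = 1/(-8) = -⅛ ≈ -0.12500)
R(Q, Z) = -137/16 (R(Q, Z) = -1 + (-⅛ - 1*15)/2 = -1 + (-⅛ - 15)/2 = -1 + (½)*(-121/8) = -1 - 121/16 = -137/16)
g*R(1, w(-5)) = -75*(-137/16) = 10275/16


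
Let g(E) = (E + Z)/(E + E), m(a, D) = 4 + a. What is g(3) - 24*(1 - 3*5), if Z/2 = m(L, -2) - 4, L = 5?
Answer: 2029/6 ≈ 338.17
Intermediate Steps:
Z = 10 (Z = 2*((4 + 5) - 4) = 2*(9 - 4) = 2*5 = 10)
g(E) = (10 + E)/(2*E) (g(E) = (E + 10)/(E + E) = (10 + E)/((2*E)) = (10 + E)*(1/(2*E)) = (10 + E)/(2*E))
g(3) - 24*(1 - 3*5) = (½)*(10 + 3)/3 - 24*(1 - 3*5) = (½)*(⅓)*13 - 24*(1 - 15) = 13/6 - 24*(-14) = 13/6 + 336 = 2029/6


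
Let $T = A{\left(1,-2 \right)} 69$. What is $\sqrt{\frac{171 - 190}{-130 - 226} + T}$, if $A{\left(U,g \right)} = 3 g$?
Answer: $\frac{i \sqrt{13115485}}{178} \approx 20.346 i$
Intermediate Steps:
$T = -414$ ($T = 3 \left(-2\right) 69 = \left(-6\right) 69 = -414$)
$\sqrt{\frac{171 - 190}{-130 - 226} + T} = \sqrt{\frac{171 - 190}{-130 - 226} - 414} = \sqrt{- \frac{19}{-356} - 414} = \sqrt{\left(-19\right) \left(- \frac{1}{356}\right) - 414} = \sqrt{\frac{19}{356} - 414} = \sqrt{- \frac{147365}{356}} = \frac{i \sqrt{13115485}}{178}$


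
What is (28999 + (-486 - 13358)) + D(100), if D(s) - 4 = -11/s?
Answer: 1515889/100 ≈ 15159.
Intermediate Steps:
D(s) = 4 - 11/s
(28999 + (-486 - 13358)) + D(100) = (28999 + (-486 - 13358)) + (4 - 11/100) = (28999 - 13844) + (4 - 11*1/100) = 15155 + (4 - 11/100) = 15155 + 389/100 = 1515889/100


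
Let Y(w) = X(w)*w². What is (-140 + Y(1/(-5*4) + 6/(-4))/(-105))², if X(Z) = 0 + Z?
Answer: 13822754044303681/705600000000 ≈ 19590.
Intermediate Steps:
X(Z) = Z
Y(w) = w³ (Y(w) = w*w² = w³)
(-140 + Y(1/(-5*4) + 6/(-4))/(-105))² = (-140 + (1/(-5*4) + 6/(-4))³/(-105))² = (-140 + (-⅕*¼ + 6*(-¼))³*(-1/105))² = (-140 + (-1/20 - 3/2)³*(-1/105))² = (-140 + (-31/20)³*(-1/105))² = (-140 - 29791/8000*(-1/105))² = (-140 + 29791/840000)² = (-117570209/840000)² = 13822754044303681/705600000000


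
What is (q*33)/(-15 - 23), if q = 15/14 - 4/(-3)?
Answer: -1111/532 ≈ -2.0883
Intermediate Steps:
q = 101/42 (q = 15*(1/14) - 4*(-1/3) = 15/14 + 4/3 = 101/42 ≈ 2.4048)
(q*33)/(-15 - 23) = ((101/42)*33)/(-15 - 23) = (1111/14)/(-38) = (1111/14)*(-1/38) = -1111/532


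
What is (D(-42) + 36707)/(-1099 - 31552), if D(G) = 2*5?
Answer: -36717/32651 ≈ -1.1245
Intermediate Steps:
D(G) = 10
(D(-42) + 36707)/(-1099 - 31552) = (10 + 36707)/(-1099 - 31552) = 36717/(-32651) = 36717*(-1/32651) = -36717/32651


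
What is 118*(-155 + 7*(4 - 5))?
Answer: -19116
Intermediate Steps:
118*(-155 + 7*(4 - 5)) = 118*(-155 + 7*(-1)) = 118*(-155 - 7) = 118*(-162) = -19116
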